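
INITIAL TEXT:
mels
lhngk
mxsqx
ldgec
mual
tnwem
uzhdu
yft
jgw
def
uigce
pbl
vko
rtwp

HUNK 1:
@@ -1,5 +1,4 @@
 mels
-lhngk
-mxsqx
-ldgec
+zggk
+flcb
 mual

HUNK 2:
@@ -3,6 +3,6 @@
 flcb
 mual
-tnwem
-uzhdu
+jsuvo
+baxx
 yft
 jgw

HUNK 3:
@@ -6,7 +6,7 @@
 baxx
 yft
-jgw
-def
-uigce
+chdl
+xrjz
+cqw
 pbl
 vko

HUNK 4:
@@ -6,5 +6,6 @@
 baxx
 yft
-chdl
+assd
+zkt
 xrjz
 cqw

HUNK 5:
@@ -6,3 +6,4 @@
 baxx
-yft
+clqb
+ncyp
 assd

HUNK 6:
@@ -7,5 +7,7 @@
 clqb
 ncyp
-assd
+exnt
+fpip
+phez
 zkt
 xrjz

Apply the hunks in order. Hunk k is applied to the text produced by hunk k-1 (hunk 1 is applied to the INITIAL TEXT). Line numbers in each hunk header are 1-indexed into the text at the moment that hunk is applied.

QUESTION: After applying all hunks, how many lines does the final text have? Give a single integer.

Hunk 1: at line 1 remove [lhngk,mxsqx,ldgec] add [zggk,flcb] -> 13 lines: mels zggk flcb mual tnwem uzhdu yft jgw def uigce pbl vko rtwp
Hunk 2: at line 3 remove [tnwem,uzhdu] add [jsuvo,baxx] -> 13 lines: mels zggk flcb mual jsuvo baxx yft jgw def uigce pbl vko rtwp
Hunk 3: at line 6 remove [jgw,def,uigce] add [chdl,xrjz,cqw] -> 13 lines: mels zggk flcb mual jsuvo baxx yft chdl xrjz cqw pbl vko rtwp
Hunk 4: at line 6 remove [chdl] add [assd,zkt] -> 14 lines: mels zggk flcb mual jsuvo baxx yft assd zkt xrjz cqw pbl vko rtwp
Hunk 5: at line 6 remove [yft] add [clqb,ncyp] -> 15 lines: mels zggk flcb mual jsuvo baxx clqb ncyp assd zkt xrjz cqw pbl vko rtwp
Hunk 6: at line 7 remove [assd] add [exnt,fpip,phez] -> 17 lines: mels zggk flcb mual jsuvo baxx clqb ncyp exnt fpip phez zkt xrjz cqw pbl vko rtwp
Final line count: 17

Answer: 17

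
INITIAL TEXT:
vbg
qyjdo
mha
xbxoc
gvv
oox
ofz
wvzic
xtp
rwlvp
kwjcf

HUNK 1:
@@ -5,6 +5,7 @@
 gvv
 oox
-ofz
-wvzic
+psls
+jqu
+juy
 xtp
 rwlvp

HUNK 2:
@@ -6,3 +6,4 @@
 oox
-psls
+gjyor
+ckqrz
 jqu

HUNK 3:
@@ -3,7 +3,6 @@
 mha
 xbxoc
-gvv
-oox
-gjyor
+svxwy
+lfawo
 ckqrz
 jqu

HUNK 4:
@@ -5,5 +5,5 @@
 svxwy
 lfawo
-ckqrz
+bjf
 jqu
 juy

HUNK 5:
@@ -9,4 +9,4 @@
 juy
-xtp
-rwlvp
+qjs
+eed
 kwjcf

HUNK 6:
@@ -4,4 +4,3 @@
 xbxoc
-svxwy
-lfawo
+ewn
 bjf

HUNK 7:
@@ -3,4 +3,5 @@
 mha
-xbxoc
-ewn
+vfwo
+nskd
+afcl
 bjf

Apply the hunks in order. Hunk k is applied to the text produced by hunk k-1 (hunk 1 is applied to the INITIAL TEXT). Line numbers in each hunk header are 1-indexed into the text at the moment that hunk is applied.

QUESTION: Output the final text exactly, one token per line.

Answer: vbg
qyjdo
mha
vfwo
nskd
afcl
bjf
jqu
juy
qjs
eed
kwjcf

Derivation:
Hunk 1: at line 5 remove [ofz,wvzic] add [psls,jqu,juy] -> 12 lines: vbg qyjdo mha xbxoc gvv oox psls jqu juy xtp rwlvp kwjcf
Hunk 2: at line 6 remove [psls] add [gjyor,ckqrz] -> 13 lines: vbg qyjdo mha xbxoc gvv oox gjyor ckqrz jqu juy xtp rwlvp kwjcf
Hunk 3: at line 3 remove [gvv,oox,gjyor] add [svxwy,lfawo] -> 12 lines: vbg qyjdo mha xbxoc svxwy lfawo ckqrz jqu juy xtp rwlvp kwjcf
Hunk 4: at line 5 remove [ckqrz] add [bjf] -> 12 lines: vbg qyjdo mha xbxoc svxwy lfawo bjf jqu juy xtp rwlvp kwjcf
Hunk 5: at line 9 remove [xtp,rwlvp] add [qjs,eed] -> 12 lines: vbg qyjdo mha xbxoc svxwy lfawo bjf jqu juy qjs eed kwjcf
Hunk 6: at line 4 remove [svxwy,lfawo] add [ewn] -> 11 lines: vbg qyjdo mha xbxoc ewn bjf jqu juy qjs eed kwjcf
Hunk 7: at line 3 remove [xbxoc,ewn] add [vfwo,nskd,afcl] -> 12 lines: vbg qyjdo mha vfwo nskd afcl bjf jqu juy qjs eed kwjcf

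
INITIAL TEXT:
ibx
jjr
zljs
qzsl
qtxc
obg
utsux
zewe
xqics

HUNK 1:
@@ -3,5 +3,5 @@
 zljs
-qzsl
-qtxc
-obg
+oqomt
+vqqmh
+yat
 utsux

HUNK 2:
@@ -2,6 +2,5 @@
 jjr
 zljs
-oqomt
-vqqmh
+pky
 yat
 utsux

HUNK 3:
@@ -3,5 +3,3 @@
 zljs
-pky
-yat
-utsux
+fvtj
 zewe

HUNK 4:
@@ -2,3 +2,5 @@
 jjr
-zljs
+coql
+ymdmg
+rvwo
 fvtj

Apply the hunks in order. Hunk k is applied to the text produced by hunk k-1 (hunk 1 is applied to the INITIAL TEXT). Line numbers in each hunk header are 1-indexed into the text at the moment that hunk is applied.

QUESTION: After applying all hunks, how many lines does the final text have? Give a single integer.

Hunk 1: at line 3 remove [qzsl,qtxc,obg] add [oqomt,vqqmh,yat] -> 9 lines: ibx jjr zljs oqomt vqqmh yat utsux zewe xqics
Hunk 2: at line 2 remove [oqomt,vqqmh] add [pky] -> 8 lines: ibx jjr zljs pky yat utsux zewe xqics
Hunk 3: at line 3 remove [pky,yat,utsux] add [fvtj] -> 6 lines: ibx jjr zljs fvtj zewe xqics
Hunk 4: at line 2 remove [zljs] add [coql,ymdmg,rvwo] -> 8 lines: ibx jjr coql ymdmg rvwo fvtj zewe xqics
Final line count: 8

Answer: 8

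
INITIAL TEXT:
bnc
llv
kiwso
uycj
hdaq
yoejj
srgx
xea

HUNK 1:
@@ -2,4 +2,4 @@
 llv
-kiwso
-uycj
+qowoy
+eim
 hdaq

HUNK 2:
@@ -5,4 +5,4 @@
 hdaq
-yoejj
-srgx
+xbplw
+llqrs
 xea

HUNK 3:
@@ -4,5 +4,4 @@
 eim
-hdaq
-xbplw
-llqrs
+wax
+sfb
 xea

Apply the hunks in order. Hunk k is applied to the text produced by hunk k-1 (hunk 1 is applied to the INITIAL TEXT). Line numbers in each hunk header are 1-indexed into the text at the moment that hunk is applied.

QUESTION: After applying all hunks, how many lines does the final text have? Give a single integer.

Hunk 1: at line 2 remove [kiwso,uycj] add [qowoy,eim] -> 8 lines: bnc llv qowoy eim hdaq yoejj srgx xea
Hunk 2: at line 5 remove [yoejj,srgx] add [xbplw,llqrs] -> 8 lines: bnc llv qowoy eim hdaq xbplw llqrs xea
Hunk 3: at line 4 remove [hdaq,xbplw,llqrs] add [wax,sfb] -> 7 lines: bnc llv qowoy eim wax sfb xea
Final line count: 7

Answer: 7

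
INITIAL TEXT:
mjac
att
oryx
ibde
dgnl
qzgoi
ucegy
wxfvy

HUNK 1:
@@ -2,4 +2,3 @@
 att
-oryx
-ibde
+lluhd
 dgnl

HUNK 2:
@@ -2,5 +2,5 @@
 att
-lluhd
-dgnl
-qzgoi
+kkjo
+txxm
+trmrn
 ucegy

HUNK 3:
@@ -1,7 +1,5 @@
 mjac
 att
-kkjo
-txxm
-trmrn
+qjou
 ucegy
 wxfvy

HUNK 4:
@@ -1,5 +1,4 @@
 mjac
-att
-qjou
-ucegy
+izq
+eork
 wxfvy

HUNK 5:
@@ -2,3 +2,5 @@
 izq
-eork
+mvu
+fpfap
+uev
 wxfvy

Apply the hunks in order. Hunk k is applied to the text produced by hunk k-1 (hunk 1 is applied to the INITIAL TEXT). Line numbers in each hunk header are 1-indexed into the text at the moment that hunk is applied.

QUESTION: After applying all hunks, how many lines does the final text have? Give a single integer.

Answer: 6

Derivation:
Hunk 1: at line 2 remove [oryx,ibde] add [lluhd] -> 7 lines: mjac att lluhd dgnl qzgoi ucegy wxfvy
Hunk 2: at line 2 remove [lluhd,dgnl,qzgoi] add [kkjo,txxm,trmrn] -> 7 lines: mjac att kkjo txxm trmrn ucegy wxfvy
Hunk 3: at line 1 remove [kkjo,txxm,trmrn] add [qjou] -> 5 lines: mjac att qjou ucegy wxfvy
Hunk 4: at line 1 remove [att,qjou,ucegy] add [izq,eork] -> 4 lines: mjac izq eork wxfvy
Hunk 5: at line 2 remove [eork] add [mvu,fpfap,uev] -> 6 lines: mjac izq mvu fpfap uev wxfvy
Final line count: 6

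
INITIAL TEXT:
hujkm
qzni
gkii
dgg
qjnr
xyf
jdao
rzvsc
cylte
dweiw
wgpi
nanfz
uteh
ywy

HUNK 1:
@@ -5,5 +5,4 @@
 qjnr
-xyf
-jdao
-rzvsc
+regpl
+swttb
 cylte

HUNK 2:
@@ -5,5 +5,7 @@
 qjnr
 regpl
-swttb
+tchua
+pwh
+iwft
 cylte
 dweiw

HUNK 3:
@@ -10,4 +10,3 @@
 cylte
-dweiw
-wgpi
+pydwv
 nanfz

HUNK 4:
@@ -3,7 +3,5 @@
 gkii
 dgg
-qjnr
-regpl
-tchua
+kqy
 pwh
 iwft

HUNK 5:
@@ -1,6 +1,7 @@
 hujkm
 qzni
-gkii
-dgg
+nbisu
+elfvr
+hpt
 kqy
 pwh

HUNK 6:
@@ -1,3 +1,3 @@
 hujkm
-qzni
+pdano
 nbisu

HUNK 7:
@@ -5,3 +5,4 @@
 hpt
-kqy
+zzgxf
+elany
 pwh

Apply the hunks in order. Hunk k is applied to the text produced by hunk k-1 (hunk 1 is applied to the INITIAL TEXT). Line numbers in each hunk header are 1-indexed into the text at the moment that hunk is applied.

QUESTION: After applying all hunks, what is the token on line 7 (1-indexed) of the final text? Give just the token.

Hunk 1: at line 5 remove [xyf,jdao,rzvsc] add [regpl,swttb] -> 13 lines: hujkm qzni gkii dgg qjnr regpl swttb cylte dweiw wgpi nanfz uteh ywy
Hunk 2: at line 5 remove [swttb] add [tchua,pwh,iwft] -> 15 lines: hujkm qzni gkii dgg qjnr regpl tchua pwh iwft cylte dweiw wgpi nanfz uteh ywy
Hunk 3: at line 10 remove [dweiw,wgpi] add [pydwv] -> 14 lines: hujkm qzni gkii dgg qjnr regpl tchua pwh iwft cylte pydwv nanfz uteh ywy
Hunk 4: at line 3 remove [qjnr,regpl,tchua] add [kqy] -> 12 lines: hujkm qzni gkii dgg kqy pwh iwft cylte pydwv nanfz uteh ywy
Hunk 5: at line 1 remove [gkii,dgg] add [nbisu,elfvr,hpt] -> 13 lines: hujkm qzni nbisu elfvr hpt kqy pwh iwft cylte pydwv nanfz uteh ywy
Hunk 6: at line 1 remove [qzni] add [pdano] -> 13 lines: hujkm pdano nbisu elfvr hpt kqy pwh iwft cylte pydwv nanfz uteh ywy
Hunk 7: at line 5 remove [kqy] add [zzgxf,elany] -> 14 lines: hujkm pdano nbisu elfvr hpt zzgxf elany pwh iwft cylte pydwv nanfz uteh ywy
Final line 7: elany

Answer: elany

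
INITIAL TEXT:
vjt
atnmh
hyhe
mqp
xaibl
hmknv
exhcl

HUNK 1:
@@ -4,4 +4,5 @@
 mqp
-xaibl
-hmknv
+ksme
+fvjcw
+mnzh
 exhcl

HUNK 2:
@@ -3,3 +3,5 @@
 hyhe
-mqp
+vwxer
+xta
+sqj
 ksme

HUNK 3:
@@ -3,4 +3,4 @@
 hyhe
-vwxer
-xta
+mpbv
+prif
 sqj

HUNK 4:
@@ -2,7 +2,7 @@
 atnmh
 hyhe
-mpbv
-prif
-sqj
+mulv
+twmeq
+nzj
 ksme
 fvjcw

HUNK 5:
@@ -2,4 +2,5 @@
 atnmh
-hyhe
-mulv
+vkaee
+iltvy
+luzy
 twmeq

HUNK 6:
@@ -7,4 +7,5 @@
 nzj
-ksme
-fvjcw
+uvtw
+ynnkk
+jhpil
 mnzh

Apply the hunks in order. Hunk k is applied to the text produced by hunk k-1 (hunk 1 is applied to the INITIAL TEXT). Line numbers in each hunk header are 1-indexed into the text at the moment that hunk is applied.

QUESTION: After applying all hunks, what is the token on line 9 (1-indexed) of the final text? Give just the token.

Answer: ynnkk

Derivation:
Hunk 1: at line 4 remove [xaibl,hmknv] add [ksme,fvjcw,mnzh] -> 8 lines: vjt atnmh hyhe mqp ksme fvjcw mnzh exhcl
Hunk 2: at line 3 remove [mqp] add [vwxer,xta,sqj] -> 10 lines: vjt atnmh hyhe vwxer xta sqj ksme fvjcw mnzh exhcl
Hunk 3: at line 3 remove [vwxer,xta] add [mpbv,prif] -> 10 lines: vjt atnmh hyhe mpbv prif sqj ksme fvjcw mnzh exhcl
Hunk 4: at line 2 remove [mpbv,prif,sqj] add [mulv,twmeq,nzj] -> 10 lines: vjt atnmh hyhe mulv twmeq nzj ksme fvjcw mnzh exhcl
Hunk 5: at line 2 remove [hyhe,mulv] add [vkaee,iltvy,luzy] -> 11 lines: vjt atnmh vkaee iltvy luzy twmeq nzj ksme fvjcw mnzh exhcl
Hunk 6: at line 7 remove [ksme,fvjcw] add [uvtw,ynnkk,jhpil] -> 12 lines: vjt atnmh vkaee iltvy luzy twmeq nzj uvtw ynnkk jhpil mnzh exhcl
Final line 9: ynnkk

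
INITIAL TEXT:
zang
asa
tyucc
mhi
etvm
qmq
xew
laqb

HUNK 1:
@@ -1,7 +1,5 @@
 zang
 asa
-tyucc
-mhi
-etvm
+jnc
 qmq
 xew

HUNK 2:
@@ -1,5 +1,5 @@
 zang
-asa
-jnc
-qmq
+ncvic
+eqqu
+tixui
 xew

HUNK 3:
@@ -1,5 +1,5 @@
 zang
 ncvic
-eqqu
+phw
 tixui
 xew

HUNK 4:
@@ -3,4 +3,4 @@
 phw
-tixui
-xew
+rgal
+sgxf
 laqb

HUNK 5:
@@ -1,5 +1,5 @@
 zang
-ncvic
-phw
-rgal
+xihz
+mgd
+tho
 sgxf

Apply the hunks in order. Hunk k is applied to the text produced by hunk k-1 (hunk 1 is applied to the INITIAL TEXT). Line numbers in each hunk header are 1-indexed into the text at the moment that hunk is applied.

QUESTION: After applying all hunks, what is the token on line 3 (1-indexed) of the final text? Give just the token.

Hunk 1: at line 1 remove [tyucc,mhi,etvm] add [jnc] -> 6 lines: zang asa jnc qmq xew laqb
Hunk 2: at line 1 remove [asa,jnc,qmq] add [ncvic,eqqu,tixui] -> 6 lines: zang ncvic eqqu tixui xew laqb
Hunk 3: at line 1 remove [eqqu] add [phw] -> 6 lines: zang ncvic phw tixui xew laqb
Hunk 4: at line 3 remove [tixui,xew] add [rgal,sgxf] -> 6 lines: zang ncvic phw rgal sgxf laqb
Hunk 5: at line 1 remove [ncvic,phw,rgal] add [xihz,mgd,tho] -> 6 lines: zang xihz mgd tho sgxf laqb
Final line 3: mgd

Answer: mgd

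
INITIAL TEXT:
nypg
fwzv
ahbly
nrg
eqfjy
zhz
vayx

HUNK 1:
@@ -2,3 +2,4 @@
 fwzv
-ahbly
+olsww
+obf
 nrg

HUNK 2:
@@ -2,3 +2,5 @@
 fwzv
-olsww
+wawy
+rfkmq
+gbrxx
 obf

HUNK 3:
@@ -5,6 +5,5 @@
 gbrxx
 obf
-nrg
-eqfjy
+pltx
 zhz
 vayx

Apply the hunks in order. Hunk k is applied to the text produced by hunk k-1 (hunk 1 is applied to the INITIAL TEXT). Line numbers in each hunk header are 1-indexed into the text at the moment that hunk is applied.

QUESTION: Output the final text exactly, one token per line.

Answer: nypg
fwzv
wawy
rfkmq
gbrxx
obf
pltx
zhz
vayx

Derivation:
Hunk 1: at line 2 remove [ahbly] add [olsww,obf] -> 8 lines: nypg fwzv olsww obf nrg eqfjy zhz vayx
Hunk 2: at line 2 remove [olsww] add [wawy,rfkmq,gbrxx] -> 10 lines: nypg fwzv wawy rfkmq gbrxx obf nrg eqfjy zhz vayx
Hunk 3: at line 5 remove [nrg,eqfjy] add [pltx] -> 9 lines: nypg fwzv wawy rfkmq gbrxx obf pltx zhz vayx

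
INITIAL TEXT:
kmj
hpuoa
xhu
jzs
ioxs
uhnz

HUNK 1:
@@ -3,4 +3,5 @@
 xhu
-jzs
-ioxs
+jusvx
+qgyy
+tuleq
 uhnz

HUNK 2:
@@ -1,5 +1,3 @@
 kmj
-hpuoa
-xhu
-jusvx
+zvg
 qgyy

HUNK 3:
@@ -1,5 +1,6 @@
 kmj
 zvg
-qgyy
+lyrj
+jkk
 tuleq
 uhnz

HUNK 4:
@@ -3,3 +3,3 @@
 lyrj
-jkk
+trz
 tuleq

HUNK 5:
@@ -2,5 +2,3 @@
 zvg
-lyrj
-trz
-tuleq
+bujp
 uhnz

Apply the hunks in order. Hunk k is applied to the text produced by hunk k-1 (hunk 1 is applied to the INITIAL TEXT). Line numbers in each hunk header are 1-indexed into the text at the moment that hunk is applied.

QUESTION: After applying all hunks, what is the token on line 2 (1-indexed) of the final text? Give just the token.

Answer: zvg

Derivation:
Hunk 1: at line 3 remove [jzs,ioxs] add [jusvx,qgyy,tuleq] -> 7 lines: kmj hpuoa xhu jusvx qgyy tuleq uhnz
Hunk 2: at line 1 remove [hpuoa,xhu,jusvx] add [zvg] -> 5 lines: kmj zvg qgyy tuleq uhnz
Hunk 3: at line 1 remove [qgyy] add [lyrj,jkk] -> 6 lines: kmj zvg lyrj jkk tuleq uhnz
Hunk 4: at line 3 remove [jkk] add [trz] -> 6 lines: kmj zvg lyrj trz tuleq uhnz
Hunk 5: at line 2 remove [lyrj,trz,tuleq] add [bujp] -> 4 lines: kmj zvg bujp uhnz
Final line 2: zvg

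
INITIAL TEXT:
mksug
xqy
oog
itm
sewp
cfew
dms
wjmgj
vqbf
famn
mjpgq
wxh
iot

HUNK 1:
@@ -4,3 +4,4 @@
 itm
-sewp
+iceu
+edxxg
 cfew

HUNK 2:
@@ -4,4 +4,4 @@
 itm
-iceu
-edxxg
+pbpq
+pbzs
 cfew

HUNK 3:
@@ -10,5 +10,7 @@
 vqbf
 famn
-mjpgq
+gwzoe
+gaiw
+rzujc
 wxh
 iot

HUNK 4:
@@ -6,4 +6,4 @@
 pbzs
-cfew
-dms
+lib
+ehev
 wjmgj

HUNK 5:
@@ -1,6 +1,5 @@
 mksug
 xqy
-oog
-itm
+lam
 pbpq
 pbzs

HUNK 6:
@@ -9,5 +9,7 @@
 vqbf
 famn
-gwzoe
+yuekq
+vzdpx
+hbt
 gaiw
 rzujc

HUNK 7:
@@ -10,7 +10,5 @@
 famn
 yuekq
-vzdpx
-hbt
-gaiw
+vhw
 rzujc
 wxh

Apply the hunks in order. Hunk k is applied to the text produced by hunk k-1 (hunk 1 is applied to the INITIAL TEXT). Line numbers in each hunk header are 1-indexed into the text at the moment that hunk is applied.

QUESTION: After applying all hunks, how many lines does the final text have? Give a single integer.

Answer: 15

Derivation:
Hunk 1: at line 4 remove [sewp] add [iceu,edxxg] -> 14 lines: mksug xqy oog itm iceu edxxg cfew dms wjmgj vqbf famn mjpgq wxh iot
Hunk 2: at line 4 remove [iceu,edxxg] add [pbpq,pbzs] -> 14 lines: mksug xqy oog itm pbpq pbzs cfew dms wjmgj vqbf famn mjpgq wxh iot
Hunk 3: at line 10 remove [mjpgq] add [gwzoe,gaiw,rzujc] -> 16 lines: mksug xqy oog itm pbpq pbzs cfew dms wjmgj vqbf famn gwzoe gaiw rzujc wxh iot
Hunk 4: at line 6 remove [cfew,dms] add [lib,ehev] -> 16 lines: mksug xqy oog itm pbpq pbzs lib ehev wjmgj vqbf famn gwzoe gaiw rzujc wxh iot
Hunk 5: at line 1 remove [oog,itm] add [lam] -> 15 lines: mksug xqy lam pbpq pbzs lib ehev wjmgj vqbf famn gwzoe gaiw rzujc wxh iot
Hunk 6: at line 9 remove [gwzoe] add [yuekq,vzdpx,hbt] -> 17 lines: mksug xqy lam pbpq pbzs lib ehev wjmgj vqbf famn yuekq vzdpx hbt gaiw rzujc wxh iot
Hunk 7: at line 10 remove [vzdpx,hbt,gaiw] add [vhw] -> 15 lines: mksug xqy lam pbpq pbzs lib ehev wjmgj vqbf famn yuekq vhw rzujc wxh iot
Final line count: 15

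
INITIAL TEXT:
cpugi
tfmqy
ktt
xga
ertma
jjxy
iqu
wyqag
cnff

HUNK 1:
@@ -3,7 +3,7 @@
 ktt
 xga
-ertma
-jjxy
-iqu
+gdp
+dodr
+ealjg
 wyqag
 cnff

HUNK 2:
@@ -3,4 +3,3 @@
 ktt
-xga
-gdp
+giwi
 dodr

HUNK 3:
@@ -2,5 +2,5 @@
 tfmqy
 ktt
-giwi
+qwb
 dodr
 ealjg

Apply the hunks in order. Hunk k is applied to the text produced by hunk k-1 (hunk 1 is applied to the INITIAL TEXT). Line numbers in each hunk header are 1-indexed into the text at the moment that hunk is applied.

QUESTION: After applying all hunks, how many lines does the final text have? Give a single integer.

Hunk 1: at line 3 remove [ertma,jjxy,iqu] add [gdp,dodr,ealjg] -> 9 lines: cpugi tfmqy ktt xga gdp dodr ealjg wyqag cnff
Hunk 2: at line 3 remove [xga,gdp] add [giwi] -> 8 lines: cpugi tfmqy ktt giwi dodr ealjg wyqag cnff
Hunk 3: at line 2 remove [giwi] add [qwb] -> 8 lines: cpugi tfmqy ktt qwb dodr ealjg wyqag cnff
Final line count: 8

Answer: 8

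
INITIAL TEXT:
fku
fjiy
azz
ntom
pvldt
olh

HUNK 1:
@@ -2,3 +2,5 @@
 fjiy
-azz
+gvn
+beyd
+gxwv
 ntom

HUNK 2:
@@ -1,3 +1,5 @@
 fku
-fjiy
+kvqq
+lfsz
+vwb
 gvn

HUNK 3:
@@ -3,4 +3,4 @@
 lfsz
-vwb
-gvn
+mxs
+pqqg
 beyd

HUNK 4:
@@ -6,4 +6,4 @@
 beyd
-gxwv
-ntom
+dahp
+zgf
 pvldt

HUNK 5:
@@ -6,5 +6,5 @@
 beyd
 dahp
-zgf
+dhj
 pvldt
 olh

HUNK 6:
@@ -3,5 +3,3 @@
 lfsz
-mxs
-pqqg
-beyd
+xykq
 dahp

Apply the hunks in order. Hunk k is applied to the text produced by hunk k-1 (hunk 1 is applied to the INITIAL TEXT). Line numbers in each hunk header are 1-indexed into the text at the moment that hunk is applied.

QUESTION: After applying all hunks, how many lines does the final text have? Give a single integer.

Hunk 1: at line 2 remove [azz] add [gvn,beyd,gxwv] -> 8 lines: fku fjiy gvn beyd gxwv ntom pvldt olh
Hunk 2: at line 1 remove [fjiy] add [kvqq,lfsz,vwb] -> 10 lines: fku kvqq lfsz vwb gvn beyd gxwv ntom pvldt olh
Hunk 3: at line 3 remove [vwb,gvn] add [mxs,pqqg] -> 10 lines: fku kvqq lfsz mxs pqqg beyd gxwv ntom pvldt olh
Hunk 4: at line 6 remove [gxwv,ntom] add [dahp,zgf] -> 10 lines: fku kvqq lfsz mxs pqqg beyd dahp zgf pvldt olh
Hunk 5: at line 6 remove [zgf] add [dhj] -> 10 lines: fku kvqq lfsz mxs pqqg beyd dahp dhj pvldt olh
Hunk 6: at line 3 remove [mxs,pqqg,beyd] add [xykq] -> 8 lines: fku kvqq lfsz xykq dahp dhj pvldt olh
Final line count: 8

Answer: 8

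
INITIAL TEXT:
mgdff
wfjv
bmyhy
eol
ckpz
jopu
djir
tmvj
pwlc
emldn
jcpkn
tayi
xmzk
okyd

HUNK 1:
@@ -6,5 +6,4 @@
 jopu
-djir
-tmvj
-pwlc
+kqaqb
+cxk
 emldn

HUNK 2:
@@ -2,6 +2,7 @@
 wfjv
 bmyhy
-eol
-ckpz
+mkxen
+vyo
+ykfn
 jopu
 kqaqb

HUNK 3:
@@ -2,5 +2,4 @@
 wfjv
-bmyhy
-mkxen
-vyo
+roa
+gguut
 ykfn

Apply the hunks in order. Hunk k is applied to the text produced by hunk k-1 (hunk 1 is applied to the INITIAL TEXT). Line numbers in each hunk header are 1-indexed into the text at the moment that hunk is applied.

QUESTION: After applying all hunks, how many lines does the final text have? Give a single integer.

Hunk 1: at line 6 remove [djir,tmvj,pwlc] add [kqaqb,cxk] -> 13 lines: mgdff wfjv bmyhy eol ckpz jopu kqaqb cxk emldn jcpkn tayi xmzk okyd
Hunk 2: at line 2 remove [eol,ckpz] add [mkxen,vyo,ykfn] -> 14 lines: mgdff wfjv bmyhy mkxen vyo ykfn jopu kqaqb cxk emldn jcpkn tayi xmzk okyd
Hunk 3: at line 2 remove [bmyhy,mkxen,vyo] add [roa,gguut] -> 13 lines: mgdff wfjv roa gguut ykfn jopu kqaqb cxk emldn jcpkn tayi xmzk okyd
Final line count: 13

Answer: 13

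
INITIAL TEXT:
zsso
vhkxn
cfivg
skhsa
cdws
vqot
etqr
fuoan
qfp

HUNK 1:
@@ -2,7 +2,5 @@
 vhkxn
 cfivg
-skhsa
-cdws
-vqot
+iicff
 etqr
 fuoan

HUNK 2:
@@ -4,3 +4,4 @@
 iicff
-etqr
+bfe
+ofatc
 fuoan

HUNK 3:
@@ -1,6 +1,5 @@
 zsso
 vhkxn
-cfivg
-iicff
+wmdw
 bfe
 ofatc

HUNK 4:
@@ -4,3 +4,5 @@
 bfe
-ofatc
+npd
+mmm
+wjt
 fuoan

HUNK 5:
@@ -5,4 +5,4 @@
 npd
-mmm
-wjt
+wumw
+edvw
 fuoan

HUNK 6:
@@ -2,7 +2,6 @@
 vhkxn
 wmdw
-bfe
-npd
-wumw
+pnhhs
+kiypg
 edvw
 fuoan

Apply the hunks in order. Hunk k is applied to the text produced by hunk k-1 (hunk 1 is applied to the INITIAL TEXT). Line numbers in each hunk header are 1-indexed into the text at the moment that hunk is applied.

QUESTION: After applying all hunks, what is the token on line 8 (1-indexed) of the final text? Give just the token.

Answer: qfp

Derivation:
Hunk 1: at line 2 remove [skhsa,cdws,vqot] add [iicff] -> 7 lines: zsso vhkxn cfivg iicff etqr fuoan qfp
Hunk 2: at line 4 remove [etqr] add [bfe,ofatc] -> 8 lines: zsso vhkxn cfivg iicff bfe ofatc fuoan qfp
Hunk 3: at line 1 remove [cfivg,iicff] add [wmdw] -> 7 lines: zsso vhkxn wmdw bfe ofatc fuoan qfp
Hunk 4: at line 4 remove [ofatc] add [npd,mmm,wjt] -> 9 lines: zsso vhkxn wmdw bfe npd mmm wjt fuoan qfp
Hunk 5: at line 5 remove [mmm,wjt] add [wumw,edvw] -> 9 lines: zsso vhkxn wmdw bfe npd wumw edvw fuoan qfp
Hunk 6: at line 2 remove [bfe,npd,wumw] add [pnhhs,kiypg] -> 8 lines: zsso vhkxn wmdw pnhhs kiypg edvw fuoan qfp
Final line 8: qfp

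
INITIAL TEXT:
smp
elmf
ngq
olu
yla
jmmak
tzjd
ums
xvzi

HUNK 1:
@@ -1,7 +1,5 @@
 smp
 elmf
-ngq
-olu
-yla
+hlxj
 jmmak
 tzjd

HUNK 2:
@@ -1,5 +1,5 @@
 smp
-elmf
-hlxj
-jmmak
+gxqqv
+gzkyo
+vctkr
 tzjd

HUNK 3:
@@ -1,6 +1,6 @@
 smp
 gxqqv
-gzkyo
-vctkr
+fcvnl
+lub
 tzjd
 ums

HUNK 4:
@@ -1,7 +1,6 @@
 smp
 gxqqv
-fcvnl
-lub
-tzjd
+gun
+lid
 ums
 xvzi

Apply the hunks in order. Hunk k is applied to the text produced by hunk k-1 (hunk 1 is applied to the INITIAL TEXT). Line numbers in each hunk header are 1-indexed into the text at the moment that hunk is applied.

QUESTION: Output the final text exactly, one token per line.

Answer: smp
gxqqv
gun
lid
ums
xvzi

Derivation:
Hunk 1: at line 1 remove [ngq,olu,yla] add [hlxj] -> 7 lines: smp elmf hlxj jmmak tzjd ums xvzi
Hunk 2: at line 1 remove [elmf,hlxj,jmmak] add [gxqqv,gzkyo,vctkr] -> 7 lines: smp gxqqv gzkyo vctkr tzjd ums xvzi
Hunk 3: at line 1 remove [gzkyo,vctkr] add [fcvnl,lub] -> 7 lines: smp gxqqv fcvnl lub tzjd ums xvzi
Hunk 4: at line 1 remove [fcvnl,lub,tzjd] add [gun,lid] -> 6 lines: smp gxqqv gun lid ums xvzi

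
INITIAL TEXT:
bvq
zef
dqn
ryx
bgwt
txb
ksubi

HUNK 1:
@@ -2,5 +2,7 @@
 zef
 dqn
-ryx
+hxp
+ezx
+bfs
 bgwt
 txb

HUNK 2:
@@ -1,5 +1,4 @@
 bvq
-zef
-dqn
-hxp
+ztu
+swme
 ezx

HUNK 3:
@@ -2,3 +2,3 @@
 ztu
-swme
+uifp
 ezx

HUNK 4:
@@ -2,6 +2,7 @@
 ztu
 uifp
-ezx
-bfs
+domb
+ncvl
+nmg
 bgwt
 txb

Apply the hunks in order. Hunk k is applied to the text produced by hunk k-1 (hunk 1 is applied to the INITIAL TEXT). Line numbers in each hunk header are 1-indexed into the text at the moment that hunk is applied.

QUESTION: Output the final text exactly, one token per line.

Hunk 1: at line 2 remove [ryx] add [hxp,ezx,bfs] -> 9 lines: bvq zef dqn hxp ezx bfs bgwt txb ksubi
Hunk 2: at line 1 remove [zef,dqn,hxp] add [ztu,swme] -> 8 lines: bvq ztu swme ezx bfs bgwt txb ksubi
Hunk 3: at line 2 remove [swme] add [uifp] -> 8 lines: bvq ztu uifp ezx bfs bgwt txb ksubi
Hunk 4: at line 2 remove [ezx,bfs] add [domb,ncvl,nmg] -> 9 lines: bvq ztu uifp domb ncvl nmg bgwt txb ksubi

Answer: bvq
ztu
uifp
domb
ncvl
nmg
bgwt
txb
ksubi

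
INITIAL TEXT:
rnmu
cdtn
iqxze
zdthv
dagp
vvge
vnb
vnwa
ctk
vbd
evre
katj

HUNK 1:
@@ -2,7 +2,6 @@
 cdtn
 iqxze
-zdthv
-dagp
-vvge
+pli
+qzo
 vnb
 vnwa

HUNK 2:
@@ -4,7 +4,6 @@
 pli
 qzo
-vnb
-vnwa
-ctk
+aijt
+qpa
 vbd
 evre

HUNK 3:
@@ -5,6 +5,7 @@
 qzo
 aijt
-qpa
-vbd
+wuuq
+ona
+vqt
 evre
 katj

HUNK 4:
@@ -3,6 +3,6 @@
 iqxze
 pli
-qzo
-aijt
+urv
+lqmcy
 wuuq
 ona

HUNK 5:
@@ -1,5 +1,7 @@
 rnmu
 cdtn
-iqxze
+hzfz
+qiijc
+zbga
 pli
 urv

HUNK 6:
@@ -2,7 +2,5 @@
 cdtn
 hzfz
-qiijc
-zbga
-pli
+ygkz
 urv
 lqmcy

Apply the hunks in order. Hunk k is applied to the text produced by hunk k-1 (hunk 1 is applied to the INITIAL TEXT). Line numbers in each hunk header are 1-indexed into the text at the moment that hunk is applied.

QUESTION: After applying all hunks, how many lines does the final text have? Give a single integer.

Hunk 1: at line 2 remove [zdthv,dagp,vvge] add [pli,qzo] -> 11 lines: rnmu cdtn iqxze pli qzo vnb vnwa ctk vbd evre katj
Hunk 2: at line 4 remove [vnb,vnwa,ctk] add [aijt,qpa] -> 10 lines: rnmu cdtn iqxze pli qzo aijt qpa vbd evre katj
Hunk 3: at line 5 remove [qpa,vbd] add [wuuq,ona,vqt] -> 11 lines: rnmu cdtn iqxze pli qzo aijt wuuq ona vqt evre katj
Hunk 4: at line 3 remove [qzo,aijt] add [urv,lqmcy] -> 11 lines: rnmu cdtn iqxze pli urv lqmcy wuuq ona vqt evre katj
Hunk 5: at line 1 remove [iqxze] add [hzfz,qiijc,zbga] -> 13 lines: rnmu cdtn hzfz qiijc zbga pli urv lqmcy wuuq ona vqt evre katj
Hunk 6: at line 2 remove [qiijc,zbga,pli] add [ygkz] -> 11 lines: rnmu cdtn hzfz ygkz urv lqmcy wuuq ona vqt evre katj
Final line count: 11

Answer: 11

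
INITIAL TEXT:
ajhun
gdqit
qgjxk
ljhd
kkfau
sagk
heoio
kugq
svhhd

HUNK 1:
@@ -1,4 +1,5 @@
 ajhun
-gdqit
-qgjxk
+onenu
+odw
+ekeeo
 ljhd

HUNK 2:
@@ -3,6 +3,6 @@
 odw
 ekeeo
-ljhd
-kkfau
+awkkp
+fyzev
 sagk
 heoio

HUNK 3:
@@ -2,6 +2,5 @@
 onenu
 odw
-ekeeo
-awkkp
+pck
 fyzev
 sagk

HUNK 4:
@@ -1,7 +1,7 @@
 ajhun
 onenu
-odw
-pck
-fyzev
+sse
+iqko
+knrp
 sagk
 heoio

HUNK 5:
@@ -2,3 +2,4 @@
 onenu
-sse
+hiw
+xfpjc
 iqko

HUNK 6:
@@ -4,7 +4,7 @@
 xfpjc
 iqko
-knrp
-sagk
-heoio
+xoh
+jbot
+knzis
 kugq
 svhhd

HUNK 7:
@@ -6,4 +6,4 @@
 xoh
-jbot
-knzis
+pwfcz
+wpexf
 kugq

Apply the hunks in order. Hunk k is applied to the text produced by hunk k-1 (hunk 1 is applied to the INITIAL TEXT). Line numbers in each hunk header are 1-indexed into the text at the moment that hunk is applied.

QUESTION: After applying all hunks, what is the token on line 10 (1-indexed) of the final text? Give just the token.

Hunk 1: at line 1 remove [gdqit,qgjxk] add [onenu,odw,ekeeo] -> 10 lines: ajhun onenu odw ekeeo ljhd kkfau sagk heoio kugq svhhd
Hunk 2: at line 3 remove [ljhd,kkfau] add [awkkp,fyzev] -> 10 lines: ajhun onenu odw ekeeo awkkp fyzev sagk heoio kugq svhhd
Hunk 3: at line 2 remove [ekeeo,awkkp] add [pck] -> 9 lines: ajhun onenu odw pck fyzev sagk heoio kugq svhhd
Hunk 4: at line 1 remove [odw,pck,fyzev] add [sse,iqko,knrp] -> 9 lines: ajhun onenu sse iqko knrp sagk heoio kugq svhhd
Hunk 5: at line 2 remove [sse] add [hiw,xfpjc] -> 10 lines: ajhun onenu hiw xfpjc iqko knrp sagk heoio kugq svhhd
Hunk 6: at line 4 remove [knrp,sagk,heoio] add [xoh,jbot,knzis] -> 10 lines: ajhun onenu hiw xfpjc iqko xoh jbot knzis kugq svhhd
Hunk 7: at line 6 remove [jbot,knzis] add [pwfcz,wpexf] -> 10 lines: ajhun onenu hiw xfpjc iqko xoh pwfcz wpexf kugq svhhd
Final line 10: svhhd

Answer: svhhd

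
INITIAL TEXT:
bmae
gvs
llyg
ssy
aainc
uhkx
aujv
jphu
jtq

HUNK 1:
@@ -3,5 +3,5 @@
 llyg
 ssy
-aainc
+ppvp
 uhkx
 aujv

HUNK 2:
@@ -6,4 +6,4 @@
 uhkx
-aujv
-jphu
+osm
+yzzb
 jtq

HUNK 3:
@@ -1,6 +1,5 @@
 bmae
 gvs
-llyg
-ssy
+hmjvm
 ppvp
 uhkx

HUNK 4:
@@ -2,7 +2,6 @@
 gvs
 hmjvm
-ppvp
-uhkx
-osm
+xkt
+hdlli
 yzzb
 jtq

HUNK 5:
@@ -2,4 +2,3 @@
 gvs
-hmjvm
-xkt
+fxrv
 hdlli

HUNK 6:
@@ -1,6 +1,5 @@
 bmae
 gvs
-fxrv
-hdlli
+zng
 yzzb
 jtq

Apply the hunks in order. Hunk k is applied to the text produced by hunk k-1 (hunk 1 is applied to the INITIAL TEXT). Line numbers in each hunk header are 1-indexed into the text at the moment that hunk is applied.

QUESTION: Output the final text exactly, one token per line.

Hunk 1: at line 3 remove [aainc] add [ppvp] -> 9 lines: bmae gvs llyg ssy ppvp uhkx aujv jphu jtq
Hunk 2: at line 6 remove [aujv,jphu] add [osm,yzzb] -> 9 lines: bmae gvs llyg ssy ppvp uhkx osm yzzb jtq
Hunk 3: at line 1 remove [llyg,ssy] add [hmjvm] -> 8 lines: bmae gvs hmjvm ppvp uhkx osm yzzb jtq
Hunk 4: at line 2 remove [ppvp,uhkx,osm] add [xkt,hdlli] -> 7 lines: bmae gvs hmjvm xkt hdlli yzzb jtq
Hunk 5: at line 2 remove [hmjvm,xkt] add [fxrv] -> 6 lines: bmae gvs fxrv hdlli yzzb jtq
Hunk 6: at line 1 remove [fxrv,hdlli] add [zng] -> 5 lines: bmae gvs zng yzzb jtq

Answer: bmae
gvs
zng
yzzb
jtq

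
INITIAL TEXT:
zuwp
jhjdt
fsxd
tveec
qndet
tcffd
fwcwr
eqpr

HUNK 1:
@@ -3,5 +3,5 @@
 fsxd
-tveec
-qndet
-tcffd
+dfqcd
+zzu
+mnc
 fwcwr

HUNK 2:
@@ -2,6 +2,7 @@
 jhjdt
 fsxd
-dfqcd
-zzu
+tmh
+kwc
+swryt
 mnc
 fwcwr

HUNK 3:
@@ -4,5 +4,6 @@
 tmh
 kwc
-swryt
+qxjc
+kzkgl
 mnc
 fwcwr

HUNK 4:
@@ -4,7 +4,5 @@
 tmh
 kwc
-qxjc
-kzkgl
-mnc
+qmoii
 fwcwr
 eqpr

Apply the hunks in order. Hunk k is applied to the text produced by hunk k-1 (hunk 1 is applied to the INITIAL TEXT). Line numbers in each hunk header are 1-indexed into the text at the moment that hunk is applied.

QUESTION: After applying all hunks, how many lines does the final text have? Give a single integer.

Hunk 1: at line 3 remove [tveec,qndet,tcffd] add [dfqcd,zzu,mnc] -> 8 lines: zuwp jhjdt fsxd dfqcd zzu mnc fwcwr eqpr
Hunk 2: at line 2 remove [dfqcd,zzu] add [tmh,kwc,swryt] -> 9 lines: zuwp jhjdt fsxd tmh kwc swryt mnc fwcwr eqpr
Hunk 3: at line 4 remove [swryt] add [qxjc,kzkgl] -> 10 lines: zuwp jhjdt fsxd tmh kwc qxjc kzkgl mnc fwcwr eqpr
Hunk 4: at line 4 remove [qxjc,kzkgl,mnc] add [qmoii] -> 8 lines: zuwp jhjdt fsxd tmh kwc qmoii fwcwr eqpr
Final line count: 8

Answer: 8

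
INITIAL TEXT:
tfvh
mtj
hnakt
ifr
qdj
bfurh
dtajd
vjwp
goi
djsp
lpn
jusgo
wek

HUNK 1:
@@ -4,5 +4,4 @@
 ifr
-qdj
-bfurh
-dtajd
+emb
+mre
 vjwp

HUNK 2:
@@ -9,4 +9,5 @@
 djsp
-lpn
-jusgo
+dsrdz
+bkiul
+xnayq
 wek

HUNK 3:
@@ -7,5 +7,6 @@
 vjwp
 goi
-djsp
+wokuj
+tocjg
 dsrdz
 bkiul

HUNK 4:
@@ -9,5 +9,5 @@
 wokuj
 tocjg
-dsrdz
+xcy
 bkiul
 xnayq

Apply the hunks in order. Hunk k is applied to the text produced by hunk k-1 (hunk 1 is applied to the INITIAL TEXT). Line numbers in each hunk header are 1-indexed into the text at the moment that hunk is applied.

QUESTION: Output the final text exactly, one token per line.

Answer: tfvh
mtj
hnakt
ifr
emb
mre
vjwp
goi
wokuj
tocjg
xcy
bkiul
xnayq
wek

Derivation:
Hunk 1: at line 4 remove [qdj,bfurh,dtajd] add [emb,mre] -> 12 lines: tfvh mtj hnakt ifr emb mre vjwp goi djsp lpn jusgo wek
Hunk 2: at line 9 remove [lpn,jusgo] add [dsrdz,bkiul,xnayq] -> 13 lines: tfvh mtj hnakt ifr emb mre vjwp goi djsp dsrdz bkiul xnayq wek
Hunk 3: at line 7 remove [djsp] add [wokuj,tocjg] -> 14 lines: tfvh mtj hnakt ifr emb mre vjwp goi wokuj tocjg dsrdz bkiul xnayq wek
Hunk 4: at line 9 remove [dsrdz] add [xcy] -> 14 lines: tfvh mtj hnakt ifr emb mre vjwp goi wokuj tocjg xcy bkiul xnayq wek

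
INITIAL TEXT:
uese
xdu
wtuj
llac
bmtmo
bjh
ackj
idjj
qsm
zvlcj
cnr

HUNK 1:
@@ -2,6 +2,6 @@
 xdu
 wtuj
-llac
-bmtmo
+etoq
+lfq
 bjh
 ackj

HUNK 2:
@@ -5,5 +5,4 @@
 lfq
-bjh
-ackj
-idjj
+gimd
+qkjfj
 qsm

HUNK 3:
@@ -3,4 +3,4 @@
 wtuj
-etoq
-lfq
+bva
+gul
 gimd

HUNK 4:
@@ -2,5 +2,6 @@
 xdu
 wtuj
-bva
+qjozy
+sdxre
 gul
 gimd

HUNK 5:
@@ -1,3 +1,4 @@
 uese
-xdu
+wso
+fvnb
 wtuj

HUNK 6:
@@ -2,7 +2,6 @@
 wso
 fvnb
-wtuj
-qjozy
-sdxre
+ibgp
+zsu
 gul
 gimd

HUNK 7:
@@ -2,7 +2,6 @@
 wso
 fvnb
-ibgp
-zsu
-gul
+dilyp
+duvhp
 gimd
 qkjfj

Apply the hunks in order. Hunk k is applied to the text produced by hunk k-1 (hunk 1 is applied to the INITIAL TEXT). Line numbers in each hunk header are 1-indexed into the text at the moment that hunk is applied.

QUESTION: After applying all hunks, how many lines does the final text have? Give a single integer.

Hunk 1: at line 2 remove [llac,bmtmo] add [etoq,lfq] -> 11 lines: uese xdu wtuj etoq lfq bjh ackj idjj qsm zvlcj cnr
Hunk 2: at line 5 remove [bjh,ackj,idjj] add [gimd,qkjfj] -> 10 lines: uese xdu wtuj etoq lfq gimd qkjfj qsm zvlcj cnr
Hunk 3: at line 3 remove [etoq,lfq] add [bva,gul] -> 10 lines: uese xdu wtuj bva gul gimd qkjfj qsm zvlcj cnr
Hunk 4: at line 2 remove [bva] add [qjozy,sdxre] -> 11 lines: uese xdu wtuj qjozy sdxre gul gimd qkjfj qsm zvlcj cnr
Hunk 5: at line 1 remove [xdu] add [wso,fvnb] -> 12 lines: uese wso fvnb wtuj qjozy sdxre gul gimd qkjfj qsm zvlcj cnr
Hunk 6: at line 2 remove [wtuj,qjozy,sdxre] add [ibgp,zsu] -> 11 lines: uese wso fvnb ibgp zsu gul gimd qkjfj qsm zvlcj cnr
Hunk 7: at line 2 remove [ibgp,zsu,gul] add [dilyp,duvhp] -> 10 lines: uese wso fvnb dilyp duvhp gimd qkjfj qsm zvlcj cnr
Final line count: 10

Answer: 10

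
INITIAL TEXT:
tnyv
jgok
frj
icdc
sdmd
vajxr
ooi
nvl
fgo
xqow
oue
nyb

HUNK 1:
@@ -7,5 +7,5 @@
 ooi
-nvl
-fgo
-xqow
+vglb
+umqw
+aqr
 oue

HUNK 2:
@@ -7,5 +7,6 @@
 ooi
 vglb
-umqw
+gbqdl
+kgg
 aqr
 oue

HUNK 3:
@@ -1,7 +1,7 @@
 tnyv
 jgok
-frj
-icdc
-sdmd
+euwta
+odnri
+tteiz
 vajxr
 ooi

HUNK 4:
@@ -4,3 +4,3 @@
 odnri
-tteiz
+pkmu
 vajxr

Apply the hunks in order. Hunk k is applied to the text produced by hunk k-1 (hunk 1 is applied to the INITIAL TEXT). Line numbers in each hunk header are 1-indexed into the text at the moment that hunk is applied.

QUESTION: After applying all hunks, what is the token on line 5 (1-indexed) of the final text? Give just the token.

Hunk 1: at line 7 remove [nvl,fgo,xqow] add [vglb,umqw,aqr] -> 12 lines: tnyv jgok frj icdc sdmd vajxr ooi vglb umqw aqr oue nyb
Hunk 2: at line 7 remove [umqw] add [gbqdl,kgg] -> 13 lines: tnyv jgok frj icdc sdmd vajxr ooi vglb gbqdl kgg aqr oue nyb
Hunk 3: at line 1 remove [frj,icdc,sdmd] add [euwta,odnri,tteiz] -> 13 lines: tnyv jgok euwta odnri tteiz vajxr ooi vglb gbqdl kgg aqr oue nyb
Hunk 4: at line 4 remove [tteiz] add [pkmu] -> 13 lines: tnyv jgok euwta odnri pkmu vajxr ooi vglb gbqdl kgg aqr oue nyb
Final line 5: pkmu

Answer: pkmu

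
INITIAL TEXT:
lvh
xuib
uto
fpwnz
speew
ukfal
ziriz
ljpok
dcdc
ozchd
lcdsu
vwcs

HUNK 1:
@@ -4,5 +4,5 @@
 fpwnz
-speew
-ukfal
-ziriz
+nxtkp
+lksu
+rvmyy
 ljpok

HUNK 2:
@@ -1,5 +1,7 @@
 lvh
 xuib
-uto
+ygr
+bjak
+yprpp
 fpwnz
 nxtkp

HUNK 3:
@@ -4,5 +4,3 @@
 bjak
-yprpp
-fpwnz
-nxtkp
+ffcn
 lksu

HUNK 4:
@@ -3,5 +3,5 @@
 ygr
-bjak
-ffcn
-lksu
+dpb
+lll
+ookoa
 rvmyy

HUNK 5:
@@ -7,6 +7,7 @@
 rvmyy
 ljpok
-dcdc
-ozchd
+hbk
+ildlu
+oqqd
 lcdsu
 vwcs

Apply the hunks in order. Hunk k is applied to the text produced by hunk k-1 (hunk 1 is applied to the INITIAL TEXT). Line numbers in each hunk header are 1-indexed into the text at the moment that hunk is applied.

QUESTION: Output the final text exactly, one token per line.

Hunk 1: at line 4 remove [speew,ukfal,ziriz] add [nxtkp,lksu,rvmyy] -> 12 lines: lvh xuib uto fpwnz nxtkp lksu rvmyy ljpok dcdc ozchd lcdsu vwcs
Hunk 2: at line 1 remove [uto] add [ygr,bjak,yprpp] -> 14 lines: lvh xuib ygr bjak yprpp fpwnz nxtkp lksu rvmyy ljpok dcdc ozchd lcdsu vwcs
Hunk 3: at line 4 remove [yprpp,fpwnz,nxtkp] add [ffcn] -> 12 lines: lvh xuib ygr bjak ffcn lksu rvmyy ljpok dcdc ozchd lcdsu vwcs
Hunk 4: at line 3 remove [bjak,ffcn,lksu] add [dpb,lll,ookoa] -> 12 lines: lvh xuib ygr dpb lll ookoa rvmyy ljpok dcdc ozchd lcdsu vwcs
Hunk 5: at line 7 remove [dcdc,ozchd] add [hbk,ildlu,oqqd] -> 13 lines: lvh xuib ygr dpb lll ookoa rvmyy ljpok hbk ildlu oqqd lcdsu vwcs

Answer: lvh
xuib
ygr
dpb
lll
ookoa
rvmyy
ljpok
hbk
ildlu
oqqd
lcdsu
vwcs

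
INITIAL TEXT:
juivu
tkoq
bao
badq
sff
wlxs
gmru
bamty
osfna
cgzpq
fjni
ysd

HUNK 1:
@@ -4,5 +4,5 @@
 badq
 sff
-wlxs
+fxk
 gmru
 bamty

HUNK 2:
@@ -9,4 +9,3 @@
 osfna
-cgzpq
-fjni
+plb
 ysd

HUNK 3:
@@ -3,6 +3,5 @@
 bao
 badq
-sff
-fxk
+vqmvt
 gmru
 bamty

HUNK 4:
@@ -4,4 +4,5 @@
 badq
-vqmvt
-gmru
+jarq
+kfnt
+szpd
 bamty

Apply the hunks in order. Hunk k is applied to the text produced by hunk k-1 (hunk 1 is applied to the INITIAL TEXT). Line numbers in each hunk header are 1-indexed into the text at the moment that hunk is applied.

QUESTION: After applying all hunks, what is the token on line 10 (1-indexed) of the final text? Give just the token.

Hunk 1: at line 4 remove [wlxs] add [fxk] -> 12 lines: juivu tkoq bao badq sff fxk gmru bamty osfna cgzpq fjni ysd
Hunk 2: at line 9 remove [cgzpq,fjni] add [plb] -> 11 lines: juivu tkoq bao badq sff fxk gmru bamty osfna plb ysd
Hunk 3: at line 3 remove [sff,fxk] add [vqmvt] -> 10 lines: juivu tkoq bao badq vqmvt gmru bamty osfna plb ysd
Hunk 4: at line 4 remove [vqmvt,gmru] add [jarq,kfnt,szpd] -> 11 lines: juivu tkoq bao badq jarq kfnt szpd bamty osfna plb ysd
Final line 10: plb

Answer: plb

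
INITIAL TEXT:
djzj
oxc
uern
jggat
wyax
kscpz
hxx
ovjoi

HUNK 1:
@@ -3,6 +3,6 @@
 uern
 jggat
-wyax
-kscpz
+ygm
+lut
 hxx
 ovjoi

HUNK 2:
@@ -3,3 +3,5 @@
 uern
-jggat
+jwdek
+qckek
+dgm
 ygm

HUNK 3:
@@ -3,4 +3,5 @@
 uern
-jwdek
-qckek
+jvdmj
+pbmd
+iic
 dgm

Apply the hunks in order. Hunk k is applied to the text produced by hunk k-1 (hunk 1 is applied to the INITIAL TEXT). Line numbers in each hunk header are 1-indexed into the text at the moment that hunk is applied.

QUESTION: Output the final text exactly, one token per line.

Hunk 1: at line 3 remove [wyax,kscpz] add [ygm,lut] -> 8 lines: djzj oxc uern jggat ygm lut hxx ovjoi
Hunk 2: at line 3 remove [jggat] add [jwdek,qckek,dgm] -> 10 lines: djzj oxc uern jwdek qckek dgm ygm lut hxx ovjoi
Hunk 3: at line 3 remove [jwdek,qckek] add [jvdmj,pbmd,iic] -> 11 lines: djzj oxc uern jvdmj pbmd iic dgm ygm lut hxx ovjoi

Answer: djzj
oxc
uern
jvdmj
pbmd
iic
dgm
ygm
lut
hxx
ovjoi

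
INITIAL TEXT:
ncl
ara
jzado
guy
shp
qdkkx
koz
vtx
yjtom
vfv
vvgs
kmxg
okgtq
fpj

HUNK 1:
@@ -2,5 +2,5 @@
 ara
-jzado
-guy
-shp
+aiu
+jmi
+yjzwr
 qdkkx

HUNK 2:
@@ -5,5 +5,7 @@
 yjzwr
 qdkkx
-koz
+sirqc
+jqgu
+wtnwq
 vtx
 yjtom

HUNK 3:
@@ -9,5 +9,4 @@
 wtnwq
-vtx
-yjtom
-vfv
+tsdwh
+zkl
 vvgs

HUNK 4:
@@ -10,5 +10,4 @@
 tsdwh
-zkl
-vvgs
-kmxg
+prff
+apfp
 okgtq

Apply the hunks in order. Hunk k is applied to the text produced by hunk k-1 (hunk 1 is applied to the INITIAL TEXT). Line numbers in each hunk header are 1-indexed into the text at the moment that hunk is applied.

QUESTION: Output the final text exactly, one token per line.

Answer: ncl
ara
aiu
jmi
yjzwr
qdkkx
sirqc
jqgu
wtnwq
tsdwh
prff
apfp
okgtq
fpj

Derivation:
Hunk 1: at line 2 remove [jzado,guy,shp] add [aiu,jmi,yjzwr] -> 14 lines: ncl ara aiu jmi yjzwr qdkkx koz vtx yjtom vfv vvgs kmxg okgtq fpj
Hunk 2: at line 5 remove [koz] add [sirqc,jqgu,wtnwq] -> 16 lines: ncl ara aiu jmi yjzwr qdkkx sirqc jqgu wtnwq vtx yjtom vfv vvgs kmxg okgtq fpj
Hunk 3: at line 9 remove [vtx,yjtom,vfv] add [tsdwh,zkl] -> 15 lines: ncl ara aiu jmi yjzwr qdkkx sirqc jqgu wtnwq tsdwh zkl vvgs kmxg okgtq fpj
Hunk 4: at line 10 remove [zkl,vvgs,kmxg] add [prff,apfp] -> 14 lines: ncl ara aiu jmi yjzwr qdkkx sirqc jqgu wtnwq tsdwh prff apfp okgtq fpj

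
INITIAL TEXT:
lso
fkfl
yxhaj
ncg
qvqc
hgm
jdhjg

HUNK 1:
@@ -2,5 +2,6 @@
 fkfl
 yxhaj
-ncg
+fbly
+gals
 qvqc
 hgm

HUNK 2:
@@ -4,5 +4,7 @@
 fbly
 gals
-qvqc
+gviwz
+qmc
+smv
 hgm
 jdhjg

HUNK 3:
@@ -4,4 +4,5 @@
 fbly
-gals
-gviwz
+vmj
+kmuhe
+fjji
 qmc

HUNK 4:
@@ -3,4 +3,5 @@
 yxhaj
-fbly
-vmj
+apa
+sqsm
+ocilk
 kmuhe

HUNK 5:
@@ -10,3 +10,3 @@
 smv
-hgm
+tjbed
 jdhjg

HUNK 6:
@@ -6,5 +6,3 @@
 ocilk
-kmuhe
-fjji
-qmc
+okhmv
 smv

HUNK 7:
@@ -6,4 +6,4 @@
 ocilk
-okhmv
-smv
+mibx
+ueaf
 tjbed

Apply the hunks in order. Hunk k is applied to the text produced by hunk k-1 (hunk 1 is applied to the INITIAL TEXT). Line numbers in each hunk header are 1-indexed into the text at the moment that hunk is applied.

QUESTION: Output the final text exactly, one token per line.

Answer: lso
fkfl
yxhaj
apa
sqsm
ocilk
mibx
ueaf
tjbed
jdhjg

Derivation:
Hunk 1: at line 2 remove [ncg] add [fbly,gals] -> 8 lines: lso fkfl yxhaj fbly gals qvqc hgm jdhjg
Hunk 2: at line 4 remove [qvqc] add [gviwz,qmc,smv] -> 10 lines: lso fkfl yxhaj fbly gals gviwz qmc smv hgm jdhjg
Hunk 3: at line 4 remove [gals,gviwz] add [vmj,kmuhe,fjji] -> 11 lines: lso fkfl yxhaj fbly vmj kmuhe fjji qmc smv hgm jdhjg
Hunk 4: at line 3 remove [fbly,vmj] add [apa,sqsm,ocilk] -> 12 lines: lso fkfl yxhaj apa sqsm ocilk kmuhe fjji qmc smv hgm jdhjg
Hunk 5: at line 10 remove [hgm] add [tjbed] -> 12 lines: lso fkfl yxhaj apa sqsm ocilk kmuhe fjji qmc smv tjbed jdhjg
Hunk 6: at line 6 remove [kmuhe,fjji,qmc] add [okhmv] -> 10 lines: lso fkfl yxhaj apa sqsm ocilk okhmv smv tjbed jdhjg
Hunk 7: at line 6 remove [okhmv,smv] add [mibx,ueaf] -> 10 lines: lso fkfl yxhaj apa sqsm ocilk mibx ueaf tjbed jdhjg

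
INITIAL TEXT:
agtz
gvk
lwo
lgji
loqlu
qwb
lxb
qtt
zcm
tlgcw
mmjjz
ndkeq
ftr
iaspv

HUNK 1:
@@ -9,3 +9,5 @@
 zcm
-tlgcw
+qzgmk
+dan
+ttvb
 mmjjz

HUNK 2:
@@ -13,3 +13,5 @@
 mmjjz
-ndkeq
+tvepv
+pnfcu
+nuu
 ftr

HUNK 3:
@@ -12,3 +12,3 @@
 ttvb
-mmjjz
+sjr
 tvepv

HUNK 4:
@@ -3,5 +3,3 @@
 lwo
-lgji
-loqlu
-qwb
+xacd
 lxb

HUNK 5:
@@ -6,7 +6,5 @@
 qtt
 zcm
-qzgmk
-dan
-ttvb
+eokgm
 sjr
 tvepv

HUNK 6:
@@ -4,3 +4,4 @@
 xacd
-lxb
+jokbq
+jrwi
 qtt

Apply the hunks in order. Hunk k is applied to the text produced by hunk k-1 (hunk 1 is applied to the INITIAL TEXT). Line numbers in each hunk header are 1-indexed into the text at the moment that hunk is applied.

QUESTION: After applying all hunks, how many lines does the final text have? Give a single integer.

Hunk 1: at line 9 remove [tlgcw] add [qzgmk,dan,ttvb] -> 16 lines: agtz gvk lwo lgji loqlu qwb lxb qtt zcm qzgmk dan ttvb mmjjz ndkeq ftr iaspv
Hunk 2: at line 13 remove [ndkeq] add [tvepv,pnfcu,nuu] -> 18 lines: agtz gvk lwo lgji loqlu qwb lxb qtt zcm qzgmk dan ttvb mmjjz tvepv pnfcu nuu ftr iaspv
Hunk 3: at line 12 remove [mmjjz] add [sjr] -> 18 lines: agtz gvk lwo lgji loqlu qwb lxb qtt zcm qzgmk dan ttvb sjr tvepv pnfcu nuu ftr iaspv
Hunk 4: at line 3 remove [lgji,loqlu,qwb] add [xacd] -> 16 lines: agtz gvk lwo xacd lxb qtt zcm qzgmk dan ttvb sjr tvepv pnfcu nuu ftr iaspv
Hunk 5: at line 6 remove [qzgmk,dan,ttvb] add [eokgm] -> 14 lines: agtz gvk lwo xacd lxb qtt zcm eokgm sjr tvepv pnfcu nuu ftr iaspv
Hunk 6: at line 4 remove [lxb] add [jokbq,jrwi] -> 15 lines: agtz gvk lwo xacd jokbq jrwi qtt zcm eokgm sjr tvepv pnfcu nuu ftr iaspv
Final line count: 15

Answer: 15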